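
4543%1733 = 1077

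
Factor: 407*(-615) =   -  3^1  *5^1*11^1*37^1*41^1 = -  250305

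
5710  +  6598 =12308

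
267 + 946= 1213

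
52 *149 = 7748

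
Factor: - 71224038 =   -  2^1*3^2 * 37^1* 229^1 * 467^1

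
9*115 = 1035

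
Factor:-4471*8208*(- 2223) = 81579582864 = 2^4*3^5*13^1*17^1*19^2*263^1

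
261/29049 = 87/9683 = 0.01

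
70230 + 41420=111650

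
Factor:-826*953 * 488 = -2^4*7^1*59^1 * 61^1 * 953^1 = - 384142864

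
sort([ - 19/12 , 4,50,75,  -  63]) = [-63, - 19/12 , 4,50, 75]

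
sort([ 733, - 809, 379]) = [ - 809 , 379,733]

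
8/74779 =8/74779  =  0.00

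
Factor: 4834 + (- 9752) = - 4918 = - 2^1 * 2459^1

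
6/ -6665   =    -  6/6665 = - 0.00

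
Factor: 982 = 2^1*491^1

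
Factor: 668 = 2^2*167^1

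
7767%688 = 199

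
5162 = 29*178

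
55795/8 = 6974+ 3/8 = 6974.38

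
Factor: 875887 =29^1*30203^1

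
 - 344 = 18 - 362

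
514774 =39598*13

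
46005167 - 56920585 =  - 10915418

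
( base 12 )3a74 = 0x1a38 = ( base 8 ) 15070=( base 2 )1101000111000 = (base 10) 6712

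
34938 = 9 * 3882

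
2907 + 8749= 11656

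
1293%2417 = 1293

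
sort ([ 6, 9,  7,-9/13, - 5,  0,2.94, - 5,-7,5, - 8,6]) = [ - 8,-7,-5,- 5, - 9/13,  0, 2.94,5, 6,6, 7,9 ] 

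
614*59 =36226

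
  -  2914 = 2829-5743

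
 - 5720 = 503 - 6223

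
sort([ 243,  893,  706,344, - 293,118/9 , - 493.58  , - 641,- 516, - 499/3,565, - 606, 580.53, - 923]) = [ - 923, - 641, - 606, - 516, - 493.58,-293, -499/3,118/9,243,344,565, 580.53,  706 , 893]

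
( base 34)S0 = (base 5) 12302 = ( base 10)952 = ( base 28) 160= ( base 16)3b8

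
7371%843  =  627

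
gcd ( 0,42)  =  42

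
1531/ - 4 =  - 383 + 1/4 = - 382.75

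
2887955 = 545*5299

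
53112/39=1361 + 11/13 = 1361.85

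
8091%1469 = 746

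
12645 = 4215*3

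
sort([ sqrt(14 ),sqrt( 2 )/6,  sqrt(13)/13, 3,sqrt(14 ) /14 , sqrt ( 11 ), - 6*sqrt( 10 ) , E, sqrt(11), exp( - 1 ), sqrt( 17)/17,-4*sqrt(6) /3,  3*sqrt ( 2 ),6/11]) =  [-6*sqrt(10), - 4*sqrt( 6 )/3,sqrt(2) /6, sqrt( 17 ) /17,sqrt(14)/14,sqrt(13) /13,exp( - 1 ),6/11, E, 3 , sqrt(11),  sqrt( 11 ), sqrt(14), 3 * sqrt(2)]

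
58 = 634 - 576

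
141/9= 15 +2/3   =  15.67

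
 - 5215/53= - 99 + 32/53 = - 98.40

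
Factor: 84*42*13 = 45864 = 2^3 *3^2*7^2*13^1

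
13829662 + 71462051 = 85291713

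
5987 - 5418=569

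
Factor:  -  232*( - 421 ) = 2^3*29^1*421^1  =  97672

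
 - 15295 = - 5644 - 9651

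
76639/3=76639/3  =  25546.33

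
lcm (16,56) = 112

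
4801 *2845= 13658845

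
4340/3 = 1446 +2/3 =1446.67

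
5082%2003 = 1076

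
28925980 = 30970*934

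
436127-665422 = -229295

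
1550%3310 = 1550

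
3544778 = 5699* 622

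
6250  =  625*10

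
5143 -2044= 3099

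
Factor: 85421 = 7^1*12203^1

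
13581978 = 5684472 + 7897506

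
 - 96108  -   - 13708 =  - 82400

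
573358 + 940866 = 1514224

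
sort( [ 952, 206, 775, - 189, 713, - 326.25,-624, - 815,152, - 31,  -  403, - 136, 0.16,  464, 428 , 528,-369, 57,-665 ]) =[ - 815,-665,  -  624, - 403, - 369, -326.25,  -  189,-136,- 31, 0.16, 57, 152, 206, 428, 464,528, 713,775,952]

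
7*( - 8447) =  - 59129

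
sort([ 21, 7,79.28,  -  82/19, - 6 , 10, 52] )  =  [ -6, - 82/19, 7, 10, 21,52,79.28]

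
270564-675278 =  - 404714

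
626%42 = 38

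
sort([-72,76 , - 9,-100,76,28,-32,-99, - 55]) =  [ - 100, - 99 , - 72, - 55, - 32,-9, 28,76, 76]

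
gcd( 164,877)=1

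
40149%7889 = 704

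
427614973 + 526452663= 954067636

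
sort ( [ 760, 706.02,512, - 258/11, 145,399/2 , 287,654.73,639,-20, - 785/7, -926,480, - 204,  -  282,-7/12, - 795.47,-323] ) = [ - 926,-795.47 , - 323 , - 282 ,  -  204, - 785/7, - 258/11, - 20, - 7/12,145,399/2 , 287,480,512,639,  654.73,706.02,760 ] 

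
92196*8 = 737568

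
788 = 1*788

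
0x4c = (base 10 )76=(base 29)2i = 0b1001100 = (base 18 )44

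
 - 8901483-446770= - 9348253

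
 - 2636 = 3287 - 5923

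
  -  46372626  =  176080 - 46548706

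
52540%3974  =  878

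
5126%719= 93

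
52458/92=26229/46 = 570.20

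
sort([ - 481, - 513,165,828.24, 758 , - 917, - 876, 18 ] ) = [ - 917, - 876, - 513,-481 , 18, 165, 758, 828.24]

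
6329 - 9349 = - 3020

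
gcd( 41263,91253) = 1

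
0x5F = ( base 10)95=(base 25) 3k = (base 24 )3n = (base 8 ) 137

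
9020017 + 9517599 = 18537616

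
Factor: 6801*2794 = 2^1*3^1*11^1 * 127^1*2267^1 = 19001994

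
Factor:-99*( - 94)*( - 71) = -2^1 * 3^2*11^1 * 47^1 *71^1=   - 660726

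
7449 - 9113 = -1664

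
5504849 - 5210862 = 293987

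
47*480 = 22560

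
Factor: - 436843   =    -  11^1*151^1*263^1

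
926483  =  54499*17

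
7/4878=7/4878 = 0.00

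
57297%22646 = 12005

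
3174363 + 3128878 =6303241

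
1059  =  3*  353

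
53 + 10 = 63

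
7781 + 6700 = 14481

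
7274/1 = 7274 = 7274.00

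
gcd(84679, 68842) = 1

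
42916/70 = 21458/35 = 613.09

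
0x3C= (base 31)1t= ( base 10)60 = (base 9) 66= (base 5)220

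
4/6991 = 4/6991 =0.00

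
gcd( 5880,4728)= 24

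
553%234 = 85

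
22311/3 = 7437 = 7437.00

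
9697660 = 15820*613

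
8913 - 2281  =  6632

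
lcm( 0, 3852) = 0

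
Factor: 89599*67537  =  67537^1*89599^1 = 6051247663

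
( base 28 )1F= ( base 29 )1e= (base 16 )2B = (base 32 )1b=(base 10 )43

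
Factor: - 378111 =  - 3^1*126037^1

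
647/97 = 647/97 = 6.67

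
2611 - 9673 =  - 7062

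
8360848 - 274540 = 8086308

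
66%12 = 6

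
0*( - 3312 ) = 0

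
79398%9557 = 2942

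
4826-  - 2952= 7778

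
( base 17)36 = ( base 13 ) 45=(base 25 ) 27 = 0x39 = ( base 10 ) 57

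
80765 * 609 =49185885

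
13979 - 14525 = -546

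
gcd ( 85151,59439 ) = 1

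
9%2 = 1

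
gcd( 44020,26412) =8804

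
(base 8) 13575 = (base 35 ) 4VS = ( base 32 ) 5rt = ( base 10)6013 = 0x177d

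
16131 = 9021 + 7110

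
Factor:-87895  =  -5^1*17579^1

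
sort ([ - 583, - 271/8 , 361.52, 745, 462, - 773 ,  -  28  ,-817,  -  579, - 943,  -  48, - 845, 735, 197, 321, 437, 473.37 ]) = [ - 943, - 845 , - 817,- 773, - 583, - 579, - 48, - 271/8, - 28, 197, 321,  361.52, 437,462, 473.37, 735, 745 ]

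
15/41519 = 15/41519 = 0.00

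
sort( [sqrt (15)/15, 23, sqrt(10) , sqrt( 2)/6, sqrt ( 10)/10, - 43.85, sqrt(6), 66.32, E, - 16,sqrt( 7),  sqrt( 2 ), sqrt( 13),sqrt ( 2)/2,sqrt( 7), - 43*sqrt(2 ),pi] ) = [ -43*sqrt( 2), - 43.85,-16,sqrt( 2)/6, sqrt( 15)/15, sqrt ( 10 )/10,sqrt( 2) /2,sqrt( 2 ), sqrt (6 ),sqrt(7), sqrt( 7),E, pi, sqrt ( 10), sqrt (13), 23, 66.32]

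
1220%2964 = 1220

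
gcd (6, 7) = 1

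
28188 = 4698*6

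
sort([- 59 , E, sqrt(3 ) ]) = [  -  59,sqrt( 3),E]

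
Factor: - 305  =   - 5^1*61^1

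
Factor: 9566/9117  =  2^1*3^ ( - 2)*1013^( - 1 )*4783^1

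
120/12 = 10 = 10.00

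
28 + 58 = 86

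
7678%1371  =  823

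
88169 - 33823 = 54346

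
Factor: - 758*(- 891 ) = 675378=2^1 * 3^4 * 11^1* 379^1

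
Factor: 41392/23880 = 26/15 = 2^1*3^ ( - 1)*5^(-1 )*13^1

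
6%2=0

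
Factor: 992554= 2^1 * 29^1*  109^1*157^1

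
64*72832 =4661248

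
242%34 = 4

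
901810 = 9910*91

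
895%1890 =895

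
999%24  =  15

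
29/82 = 29/82=   0.35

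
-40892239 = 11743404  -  52635643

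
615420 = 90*6838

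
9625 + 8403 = 18028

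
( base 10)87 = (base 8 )127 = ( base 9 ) 106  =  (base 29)30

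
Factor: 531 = 3^2*59^1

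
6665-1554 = 5111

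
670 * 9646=6462820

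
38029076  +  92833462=130862538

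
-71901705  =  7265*( - 9897) 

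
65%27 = 11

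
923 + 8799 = 9722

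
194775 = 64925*3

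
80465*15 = 1206975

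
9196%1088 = 492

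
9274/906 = 10 + 107/453=   10.24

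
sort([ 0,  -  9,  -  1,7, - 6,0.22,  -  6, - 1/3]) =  [ - 9, - 6  ,- 6,-1, -1/3,0,0.22,7]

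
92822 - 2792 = 90030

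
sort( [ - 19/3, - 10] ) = [ - 10, - 19/3]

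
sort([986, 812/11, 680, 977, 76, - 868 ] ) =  [ - 868, 812/11,76,680, 977,986]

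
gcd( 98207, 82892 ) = 1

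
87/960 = 29/320= 0.09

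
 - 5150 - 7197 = -12347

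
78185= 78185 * 1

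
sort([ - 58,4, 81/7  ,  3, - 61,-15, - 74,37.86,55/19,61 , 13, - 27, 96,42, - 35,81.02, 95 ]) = [ - 74, - 61,- 58, -35,- 27 , - 15,55/19, 3,4,81/7,13,37.86, 42, 61,81.02, 95, 96]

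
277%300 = 277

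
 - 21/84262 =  - 21/84262 = - 0.00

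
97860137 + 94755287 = 192615424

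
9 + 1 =10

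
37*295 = 10915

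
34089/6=11363/2 =5681.50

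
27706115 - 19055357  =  8650758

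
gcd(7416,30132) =36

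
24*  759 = 18216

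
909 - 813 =96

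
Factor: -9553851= - 3^2 * 293^1 * 3623^1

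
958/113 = 958/113 = 8.48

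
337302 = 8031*42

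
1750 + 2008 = 3758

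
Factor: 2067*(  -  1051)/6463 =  - 2172417/6463  =  -  3^1*13^1 * 23^(  -  1 )*53^1*281^( - 1)*1051^1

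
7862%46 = 42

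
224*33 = 7392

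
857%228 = 173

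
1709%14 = 1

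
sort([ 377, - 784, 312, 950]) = [ - 784, 312, 377, 950]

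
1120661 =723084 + 397577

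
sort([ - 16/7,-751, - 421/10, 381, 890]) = [ - 751, - 421/10,- 16/7, 381, 890] 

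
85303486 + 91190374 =176493860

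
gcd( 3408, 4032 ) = 48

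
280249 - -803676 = 1083925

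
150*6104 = 915600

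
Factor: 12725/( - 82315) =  - 2545/16463 = - 5^1*101^(- 1) *163^( - 1 )*509^1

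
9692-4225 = 5467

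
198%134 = 64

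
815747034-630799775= 184947259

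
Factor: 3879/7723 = 3^2 * 431^1*7723^( - 1)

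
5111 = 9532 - 4421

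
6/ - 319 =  - 1 + 313/319 = -  0.02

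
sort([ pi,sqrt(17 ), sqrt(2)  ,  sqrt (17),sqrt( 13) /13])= [sqrt(13)/13,sqrt(2),pi, sqrt(17),sqrt(17)] 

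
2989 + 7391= 10380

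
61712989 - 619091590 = -557378601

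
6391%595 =441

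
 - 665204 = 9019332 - 9684536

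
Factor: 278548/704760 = 83/210  =  2^(-1)* 3^( - 1 )*5^(  -  1)*7^( - 1)*83^1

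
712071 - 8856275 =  - 8144204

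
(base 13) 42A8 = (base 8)22060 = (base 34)80G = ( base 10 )9264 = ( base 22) J32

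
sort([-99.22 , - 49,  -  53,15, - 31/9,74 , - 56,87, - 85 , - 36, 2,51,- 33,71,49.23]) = [ - 99.22, - 85 , - 56 ,  -  53, - 49, - 36, - 33, - 31/9,2,  15  ,  49.23,51,71, 74,87]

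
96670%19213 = 605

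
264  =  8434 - 8170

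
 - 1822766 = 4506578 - 6329344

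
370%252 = 118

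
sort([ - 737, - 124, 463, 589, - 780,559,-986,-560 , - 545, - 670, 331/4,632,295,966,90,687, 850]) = [ - 986, - 780, - 737,  -  670, - 560, - 545, - 124, 331/4,  90, 295,463,559,589,632,687,  850, 966] 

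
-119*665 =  - 79135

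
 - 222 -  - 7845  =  7623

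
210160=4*52540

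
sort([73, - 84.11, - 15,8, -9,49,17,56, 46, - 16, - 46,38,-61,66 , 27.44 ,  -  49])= [  -  84.11,-61, - 49,  -  46, - 16 , - 15, - 9,8 , 17, 27.44,  38,46,  49 , 56, 66, 73 ] 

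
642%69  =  21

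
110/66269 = 110/66269 = 0.00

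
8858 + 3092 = 11950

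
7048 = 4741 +2307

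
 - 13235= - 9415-3820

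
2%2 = 0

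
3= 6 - 3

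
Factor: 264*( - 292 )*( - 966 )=2^6*3^2* 7^1*11^1*23^1*73^1 =74467008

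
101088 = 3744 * 27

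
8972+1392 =10364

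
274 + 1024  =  1298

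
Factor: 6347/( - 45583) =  - 11^1*79^ ( - 1) = -11/79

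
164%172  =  164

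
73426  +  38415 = 111841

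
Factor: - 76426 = - 2^1 * 7^1*53^1*103^1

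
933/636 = 311/212  =  1.47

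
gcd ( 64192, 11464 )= 8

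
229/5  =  229/5 = 45.80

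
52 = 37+15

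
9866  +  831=10697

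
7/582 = 7/582 = 0.01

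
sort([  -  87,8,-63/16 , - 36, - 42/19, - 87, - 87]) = [ - 87,-87, - 87,  -  36,-63/16, - 42/19 , 8] 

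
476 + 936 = 1412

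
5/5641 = 5/5641 = 0.00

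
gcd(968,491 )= 1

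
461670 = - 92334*( - 5 ) 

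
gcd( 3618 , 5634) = 18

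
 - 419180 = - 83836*5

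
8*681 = 5448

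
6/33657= 2/11219 = 0.00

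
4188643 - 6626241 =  - 2437598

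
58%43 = 15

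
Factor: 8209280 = 2^7 * 5^1*101^1*127^1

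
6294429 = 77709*81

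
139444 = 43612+95832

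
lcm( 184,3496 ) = 3496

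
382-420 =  -38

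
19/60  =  19/60 =0.32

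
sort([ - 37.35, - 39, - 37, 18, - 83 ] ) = [ - 83,  -  39, - 37.35 , - 37, 18 ]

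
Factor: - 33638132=-2^2*11^1*19^1*40237^1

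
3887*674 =2619838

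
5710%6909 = 5710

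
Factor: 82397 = 7^1*79^1*149^1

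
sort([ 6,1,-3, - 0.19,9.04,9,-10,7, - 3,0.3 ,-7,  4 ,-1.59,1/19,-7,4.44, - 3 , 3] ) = [-10, - 7,-7, - 3,  -  3,  -  3,-1.59, - 0.19,1/19,0.3,1,3, 4,4.44,6,7,9, 9.04]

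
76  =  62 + 14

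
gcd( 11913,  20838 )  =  3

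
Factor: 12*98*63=2^3*3^3*7^3 = 74088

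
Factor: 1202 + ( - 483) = 719=719^1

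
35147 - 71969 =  - 36822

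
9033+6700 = 15733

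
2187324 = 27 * 81012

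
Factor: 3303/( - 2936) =-9/8 = - 2^(-3 ) * 3^2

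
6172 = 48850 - 42678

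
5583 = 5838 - 255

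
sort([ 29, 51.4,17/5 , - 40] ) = [-40, 17/5,29, 51.4 ]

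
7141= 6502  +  639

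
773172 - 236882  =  536290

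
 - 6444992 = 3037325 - 9482317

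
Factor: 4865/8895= 3^( - 1)*7^1*139^1*593^(-1 ) = 973/1779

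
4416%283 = 171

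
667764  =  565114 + 102650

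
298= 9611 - 9313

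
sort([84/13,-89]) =[-89,84/13 ]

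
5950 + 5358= 11308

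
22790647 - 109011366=  -  86220719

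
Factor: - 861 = - 3^1 * 7^1 * 41^1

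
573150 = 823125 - 249975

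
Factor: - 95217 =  - 3^1*17^1*1867^1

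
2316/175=2316/175=13.23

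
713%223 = 44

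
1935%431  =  211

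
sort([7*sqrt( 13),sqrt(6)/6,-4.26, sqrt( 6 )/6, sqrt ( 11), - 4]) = [ - 4.26,-4, sqrt( 6 )/6 , sqrt( 6)/6, sqrt(11 ),7*sqrt ( 13) ]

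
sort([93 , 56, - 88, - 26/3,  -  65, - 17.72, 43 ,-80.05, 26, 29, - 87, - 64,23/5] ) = [- 88, - 87,-80.05, - 65, - 64, - 17.72, - 26/3, 23/5,26, 29,43 , 56, 93 ] 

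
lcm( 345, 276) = 1380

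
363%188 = 175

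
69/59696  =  69/59696=0.00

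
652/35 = 18 + 22/35 = 18.63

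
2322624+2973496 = 5296120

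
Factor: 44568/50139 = 8/9=2^3*3^(-2)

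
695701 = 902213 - 206512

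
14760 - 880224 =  - 865464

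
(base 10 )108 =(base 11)99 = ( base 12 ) 90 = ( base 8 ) 154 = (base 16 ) 6C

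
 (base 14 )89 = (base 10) 121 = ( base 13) 94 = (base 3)11111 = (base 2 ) 1111001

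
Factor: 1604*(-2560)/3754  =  -2053120/1877 = - 2^10 * 5^1 * 401^1*1877^( - 1)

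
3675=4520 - 845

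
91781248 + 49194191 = 140975439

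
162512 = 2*81256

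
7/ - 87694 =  - 7/87694 = - 0.00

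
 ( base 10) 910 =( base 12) 63a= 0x38e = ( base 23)1gd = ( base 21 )217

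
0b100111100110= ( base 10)2534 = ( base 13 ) 11cc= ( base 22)554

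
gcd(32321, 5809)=1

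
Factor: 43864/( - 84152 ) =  - 67^(  -  1)  *157^ ( - 1) * 5483^1 = -  5483/10519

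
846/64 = 423/32 = 13.22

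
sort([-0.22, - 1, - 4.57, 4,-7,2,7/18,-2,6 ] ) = [  -  7,  -  4.57 ,-2, - 1,-0.22,7/18,2 , 4,6 ] 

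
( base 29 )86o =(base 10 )6926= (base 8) 15416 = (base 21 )feh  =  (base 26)a6a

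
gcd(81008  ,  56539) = 1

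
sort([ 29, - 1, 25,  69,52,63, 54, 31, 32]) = [ - 1 , 25 , 29, 31 , 32 , 52, 54,63,69]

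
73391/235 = 73391/235 = 312.30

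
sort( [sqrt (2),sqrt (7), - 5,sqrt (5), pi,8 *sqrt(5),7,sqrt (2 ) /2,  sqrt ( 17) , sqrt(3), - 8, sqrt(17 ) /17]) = [-8, - 5 , sqrt( 17)/17,sqrt ( 2)/2, sqrt( 2),sqrt( 3),sqrt ( 5 ),sqrt( 7 ),  pi,sqrt( 17 ),7,8*sqrt(5) ] 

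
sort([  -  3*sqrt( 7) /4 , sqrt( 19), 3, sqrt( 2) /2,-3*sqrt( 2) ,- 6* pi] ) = [ -6*pi,-3*sqrt( 2), - 3 * sqrt( 7)/4, sqrt(2)/2, 3, sqrt( 19 ) ] 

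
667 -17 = 650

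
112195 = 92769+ 19426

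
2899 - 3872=-973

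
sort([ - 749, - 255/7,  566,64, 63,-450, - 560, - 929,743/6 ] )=[-929,-749, -560, - 450,- 255/7,63, 64,743/6, 566]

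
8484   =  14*606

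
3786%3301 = 485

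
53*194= 10282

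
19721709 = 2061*9569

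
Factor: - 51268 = - 2^2*7^1*1831^1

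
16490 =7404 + 9086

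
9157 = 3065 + 6092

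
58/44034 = 29/22017 = 0.00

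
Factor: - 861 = - 3^1 * 7^1 * 41^1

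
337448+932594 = 1270042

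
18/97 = 18/97= 0.19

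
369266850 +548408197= 917675047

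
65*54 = 3510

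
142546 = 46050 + 96496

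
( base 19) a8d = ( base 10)3775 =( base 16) ebf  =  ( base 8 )7277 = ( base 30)45P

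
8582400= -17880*( - 480 ) 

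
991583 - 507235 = 484348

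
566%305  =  261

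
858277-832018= 26259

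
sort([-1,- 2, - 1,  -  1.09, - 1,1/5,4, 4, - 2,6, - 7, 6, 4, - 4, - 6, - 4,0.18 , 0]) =[ - 7, - 6 ,  -  4, - 4, - 2, - 2, - 1.09, -1, - 1,-1,0,0.18,1/5,4 , 4,  4,6,6] 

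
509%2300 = 509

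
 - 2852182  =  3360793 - 6212975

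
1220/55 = 244/11 = 22.18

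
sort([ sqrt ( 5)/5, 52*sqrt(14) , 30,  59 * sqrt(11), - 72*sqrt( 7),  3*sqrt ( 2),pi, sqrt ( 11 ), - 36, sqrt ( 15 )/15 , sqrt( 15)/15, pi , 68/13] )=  [ - 72*sqrt( 7), - 36,sqrt( 15) /15,sqrt(15 ) /15,sqrt(5 ) /5, pi,pi, sqrt ( 11 ),3*sqrt( 2 ) , 68/13 , 30,52 * sqrt( 14 ), 59 * sqrt ( 11 )] 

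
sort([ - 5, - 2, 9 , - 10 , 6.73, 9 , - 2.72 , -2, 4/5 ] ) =[-10 , - 5,-2.72, - 2,-2,4/5, 6.73, 9, 9 ]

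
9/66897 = 1/7433 = 0.00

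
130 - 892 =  - 762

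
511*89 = 45479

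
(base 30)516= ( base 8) 10670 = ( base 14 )1920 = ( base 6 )33000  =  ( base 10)4536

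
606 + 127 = 733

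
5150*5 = 25750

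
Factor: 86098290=2^1 * 3^1 * 5^1 * 2869943^1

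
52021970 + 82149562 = 134171532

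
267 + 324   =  591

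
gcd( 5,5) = 5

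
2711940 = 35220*77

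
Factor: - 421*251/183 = -3^( - 1)*61^(-1)*251^1 *421^1 = - 105671/183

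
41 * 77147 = 3163027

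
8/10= 4/5 = 0.80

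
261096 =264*989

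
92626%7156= 6754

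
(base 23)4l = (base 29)3q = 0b1110001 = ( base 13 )89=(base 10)113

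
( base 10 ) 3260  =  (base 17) b4d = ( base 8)6274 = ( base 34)2RU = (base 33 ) 2WQ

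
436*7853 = 3423908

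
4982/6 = 2491/3 = 830.33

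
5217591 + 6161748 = 11379339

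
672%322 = 28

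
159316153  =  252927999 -93611846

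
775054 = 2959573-2184519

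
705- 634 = 71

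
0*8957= 0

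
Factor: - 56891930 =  - 2^1*5^1 * 59^1*211^1*457^1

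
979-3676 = -2697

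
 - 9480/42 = -226 + 2/7 = - 225.71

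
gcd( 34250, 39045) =685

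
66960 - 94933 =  -27973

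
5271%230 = 211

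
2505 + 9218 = 11723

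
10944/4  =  2736 = 2736.00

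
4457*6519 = 29055183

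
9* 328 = 2952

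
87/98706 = 29/32902 = 0.00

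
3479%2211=1268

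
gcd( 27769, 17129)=7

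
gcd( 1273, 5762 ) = 67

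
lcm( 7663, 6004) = 582388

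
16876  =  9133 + 7743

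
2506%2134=372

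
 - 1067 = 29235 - 30302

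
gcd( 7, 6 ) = 1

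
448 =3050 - 2602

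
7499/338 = 22+63/338 = 22.19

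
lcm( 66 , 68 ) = 2244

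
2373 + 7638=10011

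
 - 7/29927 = -1 +29920/29927 = -0.00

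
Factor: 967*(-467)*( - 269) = 269^1*467^1  *967^1 = 121477441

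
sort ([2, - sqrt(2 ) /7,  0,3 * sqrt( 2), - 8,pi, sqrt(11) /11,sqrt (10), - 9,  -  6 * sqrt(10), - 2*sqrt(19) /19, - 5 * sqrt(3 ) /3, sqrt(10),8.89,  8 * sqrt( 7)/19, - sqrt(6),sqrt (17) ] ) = [ - 6 * sqrt( 10 ) , - 9, - 8, - 5 * sqrt(3) /3,-sqrt(6), - 2*sqrt(19 )/19, - sqrt(2)/7,0, sqrt( 11)/11,8 * sqrt( 7)/19, 2,pi, sqrt( 10 ),sqrt ( 10),sqrt(17 ), 3*sqrt(2 ),8.89] 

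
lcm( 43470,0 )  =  0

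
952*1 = 952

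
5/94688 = 5/94688 = 0.00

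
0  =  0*4793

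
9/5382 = 1/598 = 0.00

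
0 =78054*0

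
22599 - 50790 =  - 28191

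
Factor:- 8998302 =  - 2^1*3^1*97^1*15461^1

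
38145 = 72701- 34556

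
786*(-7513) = - 5905218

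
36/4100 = 9/1025 = 0.01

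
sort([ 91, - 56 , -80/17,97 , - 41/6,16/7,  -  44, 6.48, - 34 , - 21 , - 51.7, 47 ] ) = [ -56, -51.7, - 44 , - 34, - 21,-41/6, - 80/17 , 16/7,6.48, 47 , 91,  97]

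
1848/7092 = 154/591 =0.26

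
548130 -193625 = 354505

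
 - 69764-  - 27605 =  - 42159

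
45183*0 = 0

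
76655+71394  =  148049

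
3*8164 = 24492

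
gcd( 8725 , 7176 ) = 1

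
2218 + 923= 3141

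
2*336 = 672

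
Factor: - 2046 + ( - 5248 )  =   - 2^1*7^1*521^1 =-7294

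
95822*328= 31429616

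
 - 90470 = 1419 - 91889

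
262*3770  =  987740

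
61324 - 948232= - 886908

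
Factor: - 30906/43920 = - 1717/2440 = -2^ (-3 ) * 5^( - 1 )*17^1*61^(- 1) * 101^1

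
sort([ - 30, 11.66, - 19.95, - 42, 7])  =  [ - 42, - 30,  -  19.95,  7, 11.66]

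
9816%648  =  96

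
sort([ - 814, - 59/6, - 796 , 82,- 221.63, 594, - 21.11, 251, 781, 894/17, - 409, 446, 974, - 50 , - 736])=[  -  814, - 796, - 736, - 409, - 221.63, - 50, - 21.11, - 59/6, 894/17, 82, 251,  446 , 594,781, 974 ]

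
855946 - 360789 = 495157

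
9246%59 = 42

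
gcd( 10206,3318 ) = 42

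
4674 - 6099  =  -1425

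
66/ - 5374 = -33/2687 = - 0.01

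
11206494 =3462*3237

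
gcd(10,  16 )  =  2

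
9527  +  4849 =14376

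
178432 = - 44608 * ( - 4)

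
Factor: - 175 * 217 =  - 5^2*7^2*31^1 = - 37975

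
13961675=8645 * 1615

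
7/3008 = 7/3008 = 0.00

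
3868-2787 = 1081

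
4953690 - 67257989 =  - 62304299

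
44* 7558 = 332552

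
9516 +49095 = 58611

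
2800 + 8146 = 10946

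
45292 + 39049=84341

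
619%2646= 619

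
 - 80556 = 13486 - 94042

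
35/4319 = 5/617 = 0.01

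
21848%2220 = 1868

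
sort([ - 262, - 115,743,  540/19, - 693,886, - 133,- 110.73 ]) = [ - 693, - 262, - 133, - 115  , - 110.73,540/19,743,886 ] 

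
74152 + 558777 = 632929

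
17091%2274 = 1173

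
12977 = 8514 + 4463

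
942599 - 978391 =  - 35792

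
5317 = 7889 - 2572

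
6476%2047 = 335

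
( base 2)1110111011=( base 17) 353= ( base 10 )955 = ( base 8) 1673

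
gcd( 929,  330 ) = 1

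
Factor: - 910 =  - 2^1*5^1*7^1*13^1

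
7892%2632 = 2628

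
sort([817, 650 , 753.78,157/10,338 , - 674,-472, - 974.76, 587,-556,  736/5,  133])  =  [ - 974.76, - 674, - 556,  -  472, 157/10, 133, 736/5, 338, 587, 650 , 753.78, 817] 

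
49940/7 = 7134 + 2/7 = 7134.29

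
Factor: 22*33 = 2^1*3^1*11^2=   726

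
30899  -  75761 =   -  44862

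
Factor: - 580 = - 2^2*5^1 * 29^1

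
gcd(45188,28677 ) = 869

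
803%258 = 29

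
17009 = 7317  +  9692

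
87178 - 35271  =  51907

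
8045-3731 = 4314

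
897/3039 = 299/1013  =  0.30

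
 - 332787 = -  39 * 8533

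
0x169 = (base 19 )100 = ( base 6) 1401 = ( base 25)eb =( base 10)361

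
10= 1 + 9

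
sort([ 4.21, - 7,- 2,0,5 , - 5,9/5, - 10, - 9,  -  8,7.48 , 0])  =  [ - 10, - 9, - 8, - 7, - 5, - 2, 0, 0, 9/5, 4.21,  5,  7.48 ]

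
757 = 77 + 680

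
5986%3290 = 2696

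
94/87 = 94/87 = 1.08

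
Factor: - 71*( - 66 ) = 4686 = 2^1 *3^1*11^1*71^1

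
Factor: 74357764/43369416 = 2^( - 1)*3^ (  -  2 )*13^1 *41^1*193^( - 1)*3121^( - 1 )*34877^1 = 18589441/10842354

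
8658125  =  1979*4375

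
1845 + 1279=3124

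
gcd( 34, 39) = 1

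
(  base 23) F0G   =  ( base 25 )CI1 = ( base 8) 17417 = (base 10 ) 7951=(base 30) 8P1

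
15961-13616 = 2345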